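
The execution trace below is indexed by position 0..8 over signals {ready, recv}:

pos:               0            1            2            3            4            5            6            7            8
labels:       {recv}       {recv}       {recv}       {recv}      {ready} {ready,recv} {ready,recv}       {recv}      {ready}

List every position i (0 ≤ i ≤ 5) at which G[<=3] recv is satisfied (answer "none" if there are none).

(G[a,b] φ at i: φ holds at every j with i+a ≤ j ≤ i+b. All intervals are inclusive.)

0

Evaluate at each i in [0,5]:
  i=0: ✓ (all of [0,3])
  i=1: ✗ (fails at j=4)
  i=2: ✗ (fails at j=4)
  i=3: ✗ (fails at j=4)
  i=4: ✗ (fails at j=4)
  i=5: ✗ (fails at j=8)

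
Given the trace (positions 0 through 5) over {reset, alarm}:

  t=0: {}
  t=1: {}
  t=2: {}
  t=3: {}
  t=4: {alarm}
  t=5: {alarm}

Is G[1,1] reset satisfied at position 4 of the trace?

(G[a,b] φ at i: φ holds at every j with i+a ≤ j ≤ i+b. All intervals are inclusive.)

No

Check reset at every j in [5,5]:
  j=5: false
Fails at j=5 → formula fails.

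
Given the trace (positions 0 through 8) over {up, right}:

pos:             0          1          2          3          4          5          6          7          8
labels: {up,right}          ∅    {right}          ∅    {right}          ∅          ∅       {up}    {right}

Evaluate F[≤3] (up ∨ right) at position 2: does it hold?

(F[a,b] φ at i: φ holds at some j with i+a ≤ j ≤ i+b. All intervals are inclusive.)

Check (up ∨ right) at each j in [2,5]:
  j=2: true
  j=3: false
  j=4: true
  j=5: false
Found at j=2 → formula holds.

Holds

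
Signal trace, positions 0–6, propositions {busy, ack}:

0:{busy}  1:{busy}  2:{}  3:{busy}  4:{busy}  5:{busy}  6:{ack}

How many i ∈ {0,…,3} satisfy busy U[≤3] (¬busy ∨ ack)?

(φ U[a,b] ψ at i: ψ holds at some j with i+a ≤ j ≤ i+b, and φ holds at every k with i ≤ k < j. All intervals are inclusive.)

Evaluate at each i in [0,3]:
  i=0: ✓ (rhs at j=2; lhs holds on [0,1])
  i=1: ✓ (rhs at j=2; lhs holds on [1,1])
  i=2: ✓ (rhs at j=2)
  i=3: ✓ (rhs at j=6; lhs holds on [3,5])
Positions where it holds: {0, 1, 2, 3} → 4.

4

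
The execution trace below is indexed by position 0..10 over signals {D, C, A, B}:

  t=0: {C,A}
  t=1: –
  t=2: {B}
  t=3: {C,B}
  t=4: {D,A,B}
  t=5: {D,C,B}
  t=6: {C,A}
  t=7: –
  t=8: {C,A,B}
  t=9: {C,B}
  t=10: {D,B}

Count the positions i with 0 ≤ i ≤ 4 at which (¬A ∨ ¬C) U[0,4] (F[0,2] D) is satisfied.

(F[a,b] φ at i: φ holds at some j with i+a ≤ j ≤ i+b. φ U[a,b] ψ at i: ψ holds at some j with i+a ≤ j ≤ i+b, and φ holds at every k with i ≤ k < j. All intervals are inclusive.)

4

Evaluate at each i in [0,4]:
  i=0: ✗ (lhs fails at k=0 before rhs at j=2)
  i=1: ✓ (rhs at j=2; lhs holds on [1,1])
  i=2: ✓ (rhs at j=2)
  i=3: ✓ (rhs at j=3)
  i=4: ✓ (rhs at j=4)
Positions where it holds: {1, 2, 3, 4} → 4.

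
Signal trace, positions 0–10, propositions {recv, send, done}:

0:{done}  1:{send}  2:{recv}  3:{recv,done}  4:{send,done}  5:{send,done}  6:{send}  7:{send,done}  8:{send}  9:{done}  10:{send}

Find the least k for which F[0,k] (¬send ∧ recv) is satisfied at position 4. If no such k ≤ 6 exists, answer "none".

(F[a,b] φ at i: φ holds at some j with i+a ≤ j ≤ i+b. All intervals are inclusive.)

none

Scan j = 4,5,… for (¬send ∧ recv):
  j=4: fails
  j=5: fails
  j=6: fails
  j=7: fails
  j=8: fails
  j=9: fails
  j=10: fails
No j in [4,10] satisfies it → none.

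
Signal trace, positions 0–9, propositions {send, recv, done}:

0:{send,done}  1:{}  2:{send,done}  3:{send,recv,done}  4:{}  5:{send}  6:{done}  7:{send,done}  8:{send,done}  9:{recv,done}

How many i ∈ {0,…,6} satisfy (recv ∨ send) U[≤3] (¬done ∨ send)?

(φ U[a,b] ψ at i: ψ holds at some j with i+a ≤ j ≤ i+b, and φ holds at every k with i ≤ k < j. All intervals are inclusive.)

Evaluate at each i in [0,6]:
  i=0: ✓ (rhs at j=0)
  i=1: ✓ (rhs at j=1)
  i=2: ✓ (rhs at j=2)
  i=3: ✓ (rhs at j=3)
  i=4: ✓ (rhs at j=4)
  i=5: ✓ (rhs at j=5)
  i=6: ✗ (lhs fails at k=6 before rhs at j=7)
Positions where it holds: {0, 1, 2, 3, 4, 5} → 6.

6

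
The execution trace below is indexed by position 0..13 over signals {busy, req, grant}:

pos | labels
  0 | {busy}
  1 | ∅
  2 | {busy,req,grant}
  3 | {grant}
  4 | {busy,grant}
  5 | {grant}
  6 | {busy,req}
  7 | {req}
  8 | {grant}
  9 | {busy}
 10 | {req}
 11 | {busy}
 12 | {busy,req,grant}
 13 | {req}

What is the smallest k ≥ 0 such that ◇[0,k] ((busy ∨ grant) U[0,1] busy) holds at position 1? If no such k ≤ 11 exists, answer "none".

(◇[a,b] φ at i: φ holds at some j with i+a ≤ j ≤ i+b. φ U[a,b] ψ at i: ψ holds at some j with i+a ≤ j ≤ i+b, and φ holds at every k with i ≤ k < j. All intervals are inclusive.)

Scan j = 1,2,… for ((busy ∨ grant) U[0,1] busy):
  j=1: fails
  j=2: holds
First hit at j=2, so smallest k = 2-1 = 1.

1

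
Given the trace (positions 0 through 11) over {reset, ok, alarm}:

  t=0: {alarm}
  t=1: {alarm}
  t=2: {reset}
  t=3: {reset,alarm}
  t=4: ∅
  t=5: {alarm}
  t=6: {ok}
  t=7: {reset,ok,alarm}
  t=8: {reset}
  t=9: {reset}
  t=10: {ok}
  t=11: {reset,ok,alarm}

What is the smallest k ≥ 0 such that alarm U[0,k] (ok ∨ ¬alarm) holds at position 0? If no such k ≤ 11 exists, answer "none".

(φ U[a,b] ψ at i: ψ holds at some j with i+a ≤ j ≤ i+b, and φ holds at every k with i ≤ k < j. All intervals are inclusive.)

Need earliest j ≥ 0 with (ok ∨ ¬alarm), and alarm at every k in [0,j-1].
  j=0: rhs fails.
  j=1: rhs fails.
  j=2: rhs holds; lhs holds on [0,1]. k = 2.

2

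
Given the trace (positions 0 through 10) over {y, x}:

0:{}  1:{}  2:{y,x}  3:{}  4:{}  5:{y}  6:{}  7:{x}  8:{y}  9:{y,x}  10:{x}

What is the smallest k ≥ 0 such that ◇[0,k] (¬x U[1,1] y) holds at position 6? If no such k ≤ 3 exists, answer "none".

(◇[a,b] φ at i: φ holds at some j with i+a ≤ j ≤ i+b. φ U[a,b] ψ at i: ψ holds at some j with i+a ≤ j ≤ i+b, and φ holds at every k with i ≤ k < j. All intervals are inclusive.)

Scan j = 6,7,… for (¬x U[1,1] y):
  j=6: fails
  j=7: fails
  j=8: holds
First hit at j=8, so smallest k = 8-6 = 2.

2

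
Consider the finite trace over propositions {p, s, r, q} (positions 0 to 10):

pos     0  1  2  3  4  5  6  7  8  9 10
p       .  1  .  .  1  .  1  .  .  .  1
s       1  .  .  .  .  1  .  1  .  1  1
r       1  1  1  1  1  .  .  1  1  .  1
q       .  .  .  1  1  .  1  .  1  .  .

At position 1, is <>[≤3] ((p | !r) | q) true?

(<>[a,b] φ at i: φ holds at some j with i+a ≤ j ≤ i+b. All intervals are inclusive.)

True

Check ((p | !r) | q) at each j in [1,4]:
  j=1: true
  j=2: false
  j=3: true
  j=4: true
Found at j=1 → formula holds.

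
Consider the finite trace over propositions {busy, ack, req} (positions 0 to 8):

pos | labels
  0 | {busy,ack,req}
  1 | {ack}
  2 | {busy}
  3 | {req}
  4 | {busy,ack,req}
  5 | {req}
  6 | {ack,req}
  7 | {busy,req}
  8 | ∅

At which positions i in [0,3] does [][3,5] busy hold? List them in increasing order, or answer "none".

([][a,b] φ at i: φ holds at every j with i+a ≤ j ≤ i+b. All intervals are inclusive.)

none

Evaluate at each i in [0,3]:
  i=0: ✗ (fails at j=3)
  i=1: ✗ (fails at j=5)
  i=2: ✗ (fails at j=5)
  i=3: ✗ (fails at j=6)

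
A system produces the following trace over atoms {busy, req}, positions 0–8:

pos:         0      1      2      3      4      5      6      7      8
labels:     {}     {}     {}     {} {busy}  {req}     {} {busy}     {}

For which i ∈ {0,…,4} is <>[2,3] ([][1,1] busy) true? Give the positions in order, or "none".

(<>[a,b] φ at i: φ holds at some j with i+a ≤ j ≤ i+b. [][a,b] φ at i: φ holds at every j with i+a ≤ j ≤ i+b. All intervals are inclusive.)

0, 1, 3, 4

Evaluate at each i in [0,4]:
  i=0: ✓ (witness j=3)
  i=1: ✓ (witness j=3)
  i=2: ✗ (none in [4,5])
  i=3: ✓ (witness j=6)
  i=4: ✓ (witness j=6)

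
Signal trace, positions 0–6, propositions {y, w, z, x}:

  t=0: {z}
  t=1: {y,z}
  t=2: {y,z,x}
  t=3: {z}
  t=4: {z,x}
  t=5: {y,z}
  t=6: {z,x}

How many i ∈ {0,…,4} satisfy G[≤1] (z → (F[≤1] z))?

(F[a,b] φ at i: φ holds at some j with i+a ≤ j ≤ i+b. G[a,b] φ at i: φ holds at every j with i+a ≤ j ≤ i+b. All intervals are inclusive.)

Evaluate at each i in [0,4]:
  i=0: ✓ (all of [0,1])
  i=1: ✓ (all of [1,2])
  i=2: ✓ (all of [2,3])
  i=3: ✓ (all of [3,4])
  i=4: ✓ (all of [4,5])
Positions where it holds: {0, 1, 2, 3, 4} → 5.

5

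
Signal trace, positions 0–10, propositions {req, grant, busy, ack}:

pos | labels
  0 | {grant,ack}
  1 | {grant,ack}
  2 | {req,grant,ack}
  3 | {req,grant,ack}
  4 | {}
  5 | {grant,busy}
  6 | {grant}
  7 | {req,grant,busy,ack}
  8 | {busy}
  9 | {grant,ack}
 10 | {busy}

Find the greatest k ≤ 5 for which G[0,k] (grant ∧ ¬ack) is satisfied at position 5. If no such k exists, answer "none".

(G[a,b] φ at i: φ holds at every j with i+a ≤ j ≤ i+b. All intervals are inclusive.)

(grant ∧ ¬ack) must hold from j=5 onward; find where it first fails.
  j=5: holds
  j=6: holds
  j=7: fails
Holds on [5,6], so largest k = 1.

1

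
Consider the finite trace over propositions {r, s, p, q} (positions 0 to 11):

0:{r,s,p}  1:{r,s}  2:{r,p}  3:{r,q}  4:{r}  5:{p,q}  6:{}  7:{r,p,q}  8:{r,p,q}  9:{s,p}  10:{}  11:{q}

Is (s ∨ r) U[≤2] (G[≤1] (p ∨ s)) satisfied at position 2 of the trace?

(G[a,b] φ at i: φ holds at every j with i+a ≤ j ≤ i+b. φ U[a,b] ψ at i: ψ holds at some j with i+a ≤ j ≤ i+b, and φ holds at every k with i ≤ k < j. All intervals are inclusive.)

Does not hold

Need some j in [2,4] with G[≤1] (p ∨ s), and (s ∨ r) at every k in [2,j-1].
  j=2: G[≤1] (p ∨ s) — fails at 3.
  j=3: G[≤1] (p ∨ s) — fails at 3.
  j=4: G[≤1] (p ∨ s) — fails at 4.
No j in the window works → until fails.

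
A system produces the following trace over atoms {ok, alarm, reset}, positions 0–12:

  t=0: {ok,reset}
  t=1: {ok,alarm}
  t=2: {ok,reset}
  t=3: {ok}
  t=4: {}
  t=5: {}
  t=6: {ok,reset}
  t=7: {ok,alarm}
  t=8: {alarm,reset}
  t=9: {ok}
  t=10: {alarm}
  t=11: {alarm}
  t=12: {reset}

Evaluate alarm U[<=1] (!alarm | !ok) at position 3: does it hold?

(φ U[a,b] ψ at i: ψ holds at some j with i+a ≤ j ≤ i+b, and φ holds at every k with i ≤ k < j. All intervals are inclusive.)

True

Need some j in [3,4] with (!alarm | !ok), and alarm at every k in [3,j-1].
  j=3: (!alarm | !ok) holds; no prefix to check → satisfied.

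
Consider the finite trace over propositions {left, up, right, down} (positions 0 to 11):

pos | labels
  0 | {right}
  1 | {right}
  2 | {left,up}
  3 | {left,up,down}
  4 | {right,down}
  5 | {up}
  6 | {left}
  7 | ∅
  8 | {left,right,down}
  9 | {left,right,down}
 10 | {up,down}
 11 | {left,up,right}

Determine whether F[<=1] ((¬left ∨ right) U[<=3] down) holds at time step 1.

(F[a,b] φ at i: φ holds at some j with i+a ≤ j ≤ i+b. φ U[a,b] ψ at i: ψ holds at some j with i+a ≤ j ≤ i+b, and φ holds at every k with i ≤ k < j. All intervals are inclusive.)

No

Check ((¬left ∨ right) U[<=3] down) at each j in [1,2]:
  j=1: fails
  j=2: fails
No position in the window satisfies it → formula fails.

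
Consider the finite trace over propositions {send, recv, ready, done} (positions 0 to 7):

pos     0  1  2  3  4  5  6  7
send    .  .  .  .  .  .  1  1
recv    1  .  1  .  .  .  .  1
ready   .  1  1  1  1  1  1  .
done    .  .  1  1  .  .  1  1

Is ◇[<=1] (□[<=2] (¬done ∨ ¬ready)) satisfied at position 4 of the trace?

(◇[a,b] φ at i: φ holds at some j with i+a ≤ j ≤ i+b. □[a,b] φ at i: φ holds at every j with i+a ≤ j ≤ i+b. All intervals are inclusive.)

Does not hold

Check □[<=2] (¬done ∨ ¬ready) at each j in [4,5]:
  j=4: fails at 6
  j=5: fails at 6
No position in the window satisfies it → formula fails.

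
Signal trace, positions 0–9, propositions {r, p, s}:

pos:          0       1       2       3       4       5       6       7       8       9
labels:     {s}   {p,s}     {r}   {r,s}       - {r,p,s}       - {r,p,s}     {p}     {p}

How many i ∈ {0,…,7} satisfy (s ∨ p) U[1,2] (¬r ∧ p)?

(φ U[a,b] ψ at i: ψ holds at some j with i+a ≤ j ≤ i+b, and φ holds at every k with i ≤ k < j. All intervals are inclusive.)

Evaluate at each i in [0,7]:
  i=0: ✓ (rhs at j=1; lhs holds on [0,0])
  i=1: ✗ (no rhs in [2,3])
  i=2: ✗ (no rhs in [3,4])
  i=3: ✗ (no rhs in [4,5])
  i=4: ✗ (no rhs in [5,6])
  i=5: ✗ (no rhs in [6,7])
  i=6: ✗ (lhs fails at k=6 before rhs at j=8)
  i=7: ✓ (rhs at j=8; lhs holds on [7,7])
Positions where it holds: {0, 7} → 2.

2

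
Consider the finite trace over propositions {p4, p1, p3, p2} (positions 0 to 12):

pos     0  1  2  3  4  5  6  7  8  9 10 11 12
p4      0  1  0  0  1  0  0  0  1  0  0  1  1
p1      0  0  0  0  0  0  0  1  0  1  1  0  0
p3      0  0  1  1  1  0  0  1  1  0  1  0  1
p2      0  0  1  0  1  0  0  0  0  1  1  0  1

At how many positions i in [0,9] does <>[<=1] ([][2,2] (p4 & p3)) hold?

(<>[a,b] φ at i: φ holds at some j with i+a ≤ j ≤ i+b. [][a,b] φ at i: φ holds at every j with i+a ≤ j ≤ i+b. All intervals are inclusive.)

5

Evaluate at each i in [0,9]:
  i=0: ✗ (none in [0,1])
  i=1: ✓ (witness j=2)
  i=2: ✓ (witness j=2)
  i=3: ✗ (none in [3,4])
  i=4: ✗ (none in [4,5])
  i=5: ✓ (witness j=6)
  i=6: ✓ (witness j=6)
  i=7: ✗ (none in [7,8])
  i=8: ✗ (none in [8,9])
  i=9: ✓ (witness j=10)
Positions where it holds: {1, 2, 5, 6, 9} → 5.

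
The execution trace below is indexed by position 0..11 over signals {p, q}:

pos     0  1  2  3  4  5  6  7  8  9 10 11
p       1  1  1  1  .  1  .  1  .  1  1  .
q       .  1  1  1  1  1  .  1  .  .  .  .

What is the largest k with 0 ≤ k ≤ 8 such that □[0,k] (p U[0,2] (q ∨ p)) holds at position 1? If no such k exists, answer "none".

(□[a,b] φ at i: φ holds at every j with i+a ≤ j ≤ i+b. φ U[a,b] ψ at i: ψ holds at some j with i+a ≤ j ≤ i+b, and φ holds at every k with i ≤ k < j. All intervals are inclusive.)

4

(p U[0,2] (q ∨ p)) must hold from j=1 onward; find where it first fails.
  j=1: holds
  j=2: holds
  j=3: holds
  j=4: holds
  j=5: holds
  j=6: fails
Holds on [1,5], so largest k = 4.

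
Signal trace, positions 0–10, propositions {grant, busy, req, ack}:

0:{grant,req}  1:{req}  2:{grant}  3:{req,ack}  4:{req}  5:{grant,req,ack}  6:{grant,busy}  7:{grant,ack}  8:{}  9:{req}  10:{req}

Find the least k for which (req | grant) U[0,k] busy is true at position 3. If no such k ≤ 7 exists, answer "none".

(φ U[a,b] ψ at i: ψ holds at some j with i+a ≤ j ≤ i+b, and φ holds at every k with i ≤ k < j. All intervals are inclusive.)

3

Need earliest j ≥ 3 with busy, and (req | grant) at every k in [3,j-1].
  j=3: rhs fails.
  j=4: rhs fails.
  j=5: rhs fails.
  j=6: rhs holds; lhs holds on [3,5]. k = 3.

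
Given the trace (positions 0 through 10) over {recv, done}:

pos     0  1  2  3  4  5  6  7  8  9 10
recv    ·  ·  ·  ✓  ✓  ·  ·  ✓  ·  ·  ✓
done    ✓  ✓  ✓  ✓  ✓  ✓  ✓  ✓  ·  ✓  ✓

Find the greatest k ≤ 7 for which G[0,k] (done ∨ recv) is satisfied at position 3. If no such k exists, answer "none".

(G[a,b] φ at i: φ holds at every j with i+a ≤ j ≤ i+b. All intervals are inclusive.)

(done ∨ recv) must hold from j=3 onward; find where it first fails.
  j=3: holds
  j=4: holds
  j=5: holds
  j=6: holds
  j=7: holds
  j=8: fails
Holds on [3,7], so largest k = 4.

4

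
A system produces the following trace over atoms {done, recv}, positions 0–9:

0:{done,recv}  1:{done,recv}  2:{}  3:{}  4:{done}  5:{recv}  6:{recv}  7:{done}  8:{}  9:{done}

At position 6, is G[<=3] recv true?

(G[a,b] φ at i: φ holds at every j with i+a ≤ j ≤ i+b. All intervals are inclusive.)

Check recv at every j in [6,9]:
  j=6: true
  j=7: false
  j=8: false
  j=9: false
Fails at j=7 → formula fails.

Does not hold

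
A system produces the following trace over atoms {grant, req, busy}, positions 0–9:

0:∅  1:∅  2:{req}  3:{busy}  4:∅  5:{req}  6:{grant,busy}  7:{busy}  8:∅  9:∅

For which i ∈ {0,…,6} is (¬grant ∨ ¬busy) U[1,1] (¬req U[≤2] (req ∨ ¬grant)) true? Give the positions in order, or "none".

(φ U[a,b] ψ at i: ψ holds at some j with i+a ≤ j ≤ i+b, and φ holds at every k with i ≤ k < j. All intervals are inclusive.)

0, 1, 2, 3, 4, 5

Evaluate at each i in [0,6]:
  i=0: ✓ (rhs at j=1; lhs holds on [0,0])
  i=1: ✓ (rhs at j=2; lhs holds on [1,1])
  i=2: ✓ (rhs at j=3; lhs holds on [2,2])
  i=3: ✓ (rhs at j=4; lhs holds on [3,3])
  i=4: ✓ (rhs at j=5; lhs holds on [4,4])
  i=5: ✓ (rhs at j=6; lhs holds on [5,5])
  i=6: ✗ (lhs fails at k=6 before rhs at j=7)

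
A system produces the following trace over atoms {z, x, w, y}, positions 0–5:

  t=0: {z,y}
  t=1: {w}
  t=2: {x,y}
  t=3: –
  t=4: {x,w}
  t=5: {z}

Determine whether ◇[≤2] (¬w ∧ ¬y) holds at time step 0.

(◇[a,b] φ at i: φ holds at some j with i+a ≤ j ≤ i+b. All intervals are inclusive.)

Check (¬w ∧ ¬y) at each j in [0,2]:
  j=0: false
  j=1: false
  j=2: false
No position in the window satisfies it → formula fails.

False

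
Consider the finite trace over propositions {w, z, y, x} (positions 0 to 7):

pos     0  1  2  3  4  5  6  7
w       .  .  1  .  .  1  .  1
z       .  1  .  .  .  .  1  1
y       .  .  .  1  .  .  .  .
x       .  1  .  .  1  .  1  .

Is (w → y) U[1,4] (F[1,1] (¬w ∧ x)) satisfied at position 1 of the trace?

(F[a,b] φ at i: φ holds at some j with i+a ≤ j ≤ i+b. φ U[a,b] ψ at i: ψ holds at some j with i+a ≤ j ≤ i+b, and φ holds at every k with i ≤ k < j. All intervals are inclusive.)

No

Need some j in [2,5] with F[1,1] (¬w ∧ x), and (w → y) at every k in [1,j-1].
  j=2: F[1,1] (¬w ∧ x) — fails (none in [3,3]).
  j=3: F[1,1] (¬w ∧ x) holds, but (w → y) fails at k=2 → not this j.
  j=4: F[1,1] (¬w ∧ x) — fails (none in [5,5]).
  j=5: F[1,1] (¬w ∧ x) holds, but (w → y) fails at k=2 → not this j.
No j in the window works → until fails.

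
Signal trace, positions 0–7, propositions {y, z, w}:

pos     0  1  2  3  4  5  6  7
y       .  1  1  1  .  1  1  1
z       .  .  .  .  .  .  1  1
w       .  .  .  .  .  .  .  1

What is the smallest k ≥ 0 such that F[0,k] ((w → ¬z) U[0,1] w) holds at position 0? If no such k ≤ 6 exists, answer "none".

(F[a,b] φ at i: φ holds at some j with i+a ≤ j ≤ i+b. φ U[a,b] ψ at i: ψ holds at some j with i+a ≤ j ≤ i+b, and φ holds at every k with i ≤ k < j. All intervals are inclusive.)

Scan j = 0,1,… for ((w → ¬z) U[0,1] w):
  j=0: fails
  j=1: fails
  j=2: fails
  j=3: fails
  j=4: fails
  j=5: fails
  j=6: holds
First hit at j=6, so smallest k = 6-0 = 6.

6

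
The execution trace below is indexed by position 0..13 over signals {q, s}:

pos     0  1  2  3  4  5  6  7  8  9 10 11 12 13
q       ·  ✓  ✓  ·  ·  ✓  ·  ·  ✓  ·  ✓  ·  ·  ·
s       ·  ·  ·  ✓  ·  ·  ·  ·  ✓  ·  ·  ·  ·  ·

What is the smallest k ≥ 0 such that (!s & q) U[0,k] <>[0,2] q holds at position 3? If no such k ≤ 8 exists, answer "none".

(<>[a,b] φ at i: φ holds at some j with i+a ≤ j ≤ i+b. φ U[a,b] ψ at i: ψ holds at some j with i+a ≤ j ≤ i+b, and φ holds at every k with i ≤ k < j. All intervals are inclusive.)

Need earliest j ≥ 3 with <>[0,2] q, and (!s & q) at every k in [3,j-1].
  j=3: rhs holds (empty prefix). k = 0.

0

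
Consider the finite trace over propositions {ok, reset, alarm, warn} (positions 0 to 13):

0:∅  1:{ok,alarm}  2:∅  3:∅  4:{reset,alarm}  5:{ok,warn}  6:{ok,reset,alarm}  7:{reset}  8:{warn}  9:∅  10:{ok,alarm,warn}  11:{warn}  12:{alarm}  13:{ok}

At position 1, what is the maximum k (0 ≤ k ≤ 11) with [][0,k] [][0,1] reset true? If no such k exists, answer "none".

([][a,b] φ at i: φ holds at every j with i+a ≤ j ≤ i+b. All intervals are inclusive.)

[][0,1] reset must hold from j=1 onward; find where it first fails.
  j=1: fails → no k works.

none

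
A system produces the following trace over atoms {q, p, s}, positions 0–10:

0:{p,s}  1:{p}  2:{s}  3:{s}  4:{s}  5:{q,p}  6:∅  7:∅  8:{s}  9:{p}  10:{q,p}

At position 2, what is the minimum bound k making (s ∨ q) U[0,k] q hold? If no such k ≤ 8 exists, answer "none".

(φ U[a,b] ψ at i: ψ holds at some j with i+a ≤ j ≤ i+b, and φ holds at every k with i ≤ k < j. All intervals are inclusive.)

Need earliest j ≥ 2 with q, and (s ∨ q) at every k in [2,j-1].
  j=2: rhs fails.
  j=3: rhs fails.
  j=4: rhs fails.
  j=5: rhs holds; lhs holds on [2,4]. k = 3.

3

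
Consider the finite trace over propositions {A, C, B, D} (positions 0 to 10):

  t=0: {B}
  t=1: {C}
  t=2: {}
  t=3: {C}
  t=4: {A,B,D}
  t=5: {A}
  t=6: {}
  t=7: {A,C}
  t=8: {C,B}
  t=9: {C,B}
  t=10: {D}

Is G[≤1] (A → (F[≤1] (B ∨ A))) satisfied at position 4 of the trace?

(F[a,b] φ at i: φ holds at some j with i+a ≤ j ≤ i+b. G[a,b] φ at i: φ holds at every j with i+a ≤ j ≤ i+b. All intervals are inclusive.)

Holds

Check (A → (F[≤1] (B ∨ A))) at every j in [4,5]:
  j=4: antecedent true; consequent holds (witness at 4) → ✓
  j=5: antecedent true; consequent holds (witness at 5) → ✓
All positions satisfy it → formula holds.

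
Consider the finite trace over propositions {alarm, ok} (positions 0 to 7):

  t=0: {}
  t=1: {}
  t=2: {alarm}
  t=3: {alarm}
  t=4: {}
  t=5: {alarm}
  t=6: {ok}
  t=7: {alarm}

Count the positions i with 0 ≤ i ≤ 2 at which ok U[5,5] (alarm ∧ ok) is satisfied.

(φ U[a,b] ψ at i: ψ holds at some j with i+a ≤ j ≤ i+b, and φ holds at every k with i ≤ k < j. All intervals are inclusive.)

Evaluate at each i in [0,2]:
  i=0: ✗ (no rhs in [5,5])
  i=1: ✗ (no rhs in [6,6])
  i=2: ✗ (no rhs in [7,7])
Positions where it holds: {} → 0.

0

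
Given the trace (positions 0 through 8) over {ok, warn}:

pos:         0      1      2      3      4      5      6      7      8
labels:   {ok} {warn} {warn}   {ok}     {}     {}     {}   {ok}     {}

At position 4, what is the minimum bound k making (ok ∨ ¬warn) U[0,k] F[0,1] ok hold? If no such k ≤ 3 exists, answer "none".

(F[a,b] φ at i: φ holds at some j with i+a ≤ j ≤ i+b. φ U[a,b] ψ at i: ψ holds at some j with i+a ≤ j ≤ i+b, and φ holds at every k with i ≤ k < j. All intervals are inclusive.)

Need earliest j ≥ 4 with F[0,1] ok, and (ok ∨ ¬warn) at every k in [4,j-1].
  j=4: rhs fails.
  j=5: rhs fails.
  j=6: rhs holds; lhs holds on [4,5]. k = 2.

2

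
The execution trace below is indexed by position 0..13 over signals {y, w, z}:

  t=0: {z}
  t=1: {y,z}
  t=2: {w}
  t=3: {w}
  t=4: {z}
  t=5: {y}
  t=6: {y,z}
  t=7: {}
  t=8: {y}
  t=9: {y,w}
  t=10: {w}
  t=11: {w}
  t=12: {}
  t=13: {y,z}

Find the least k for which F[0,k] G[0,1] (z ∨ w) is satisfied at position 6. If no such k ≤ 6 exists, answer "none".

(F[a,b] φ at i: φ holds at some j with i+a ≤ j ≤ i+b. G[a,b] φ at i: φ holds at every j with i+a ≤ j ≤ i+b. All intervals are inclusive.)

3

Scan j = 6,7,… for G[0,1] (z ∨ w):
  j=6: fails
  j=7: fails
  j=8: fails
  j=9: holds
First hit at j=9, so smallest k = 9-6 = 3.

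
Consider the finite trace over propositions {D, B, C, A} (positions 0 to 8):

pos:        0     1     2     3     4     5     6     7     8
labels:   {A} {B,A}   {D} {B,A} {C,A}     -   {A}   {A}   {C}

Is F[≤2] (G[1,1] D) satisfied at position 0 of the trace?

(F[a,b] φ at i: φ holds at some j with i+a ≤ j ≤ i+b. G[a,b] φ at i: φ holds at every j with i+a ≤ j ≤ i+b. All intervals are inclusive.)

True

Check G[1,1] D at each j in [0,2]:
  j=0: fails at 1
  j=1: holds on [2,2]
  j=2: fails at 3
Found at j=1 → formula holds.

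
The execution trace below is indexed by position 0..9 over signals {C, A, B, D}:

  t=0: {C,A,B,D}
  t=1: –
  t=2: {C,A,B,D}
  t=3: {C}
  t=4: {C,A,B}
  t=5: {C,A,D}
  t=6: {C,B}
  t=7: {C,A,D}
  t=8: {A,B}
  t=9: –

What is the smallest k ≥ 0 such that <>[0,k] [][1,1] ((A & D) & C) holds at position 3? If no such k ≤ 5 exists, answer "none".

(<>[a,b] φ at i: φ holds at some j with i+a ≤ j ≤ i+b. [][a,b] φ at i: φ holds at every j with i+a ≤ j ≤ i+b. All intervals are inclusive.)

1

Scan j = 3,4,… for [][1,1] ((A & D) & C):
  j=3: fails
  j=4: holds
First hit at j=4, so smallest k = 4-3 = 1.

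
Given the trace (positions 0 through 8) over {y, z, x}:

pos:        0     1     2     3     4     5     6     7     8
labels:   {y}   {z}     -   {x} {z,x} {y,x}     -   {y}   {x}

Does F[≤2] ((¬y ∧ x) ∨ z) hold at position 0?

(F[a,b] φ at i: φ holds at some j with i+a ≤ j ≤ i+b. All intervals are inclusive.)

Yes

Check ((¬y ∧ x) ∨ z) at each j in [0,2]:
  j=0: false
  j=1: true
  j=2: false
Found at j=1 → formula holds.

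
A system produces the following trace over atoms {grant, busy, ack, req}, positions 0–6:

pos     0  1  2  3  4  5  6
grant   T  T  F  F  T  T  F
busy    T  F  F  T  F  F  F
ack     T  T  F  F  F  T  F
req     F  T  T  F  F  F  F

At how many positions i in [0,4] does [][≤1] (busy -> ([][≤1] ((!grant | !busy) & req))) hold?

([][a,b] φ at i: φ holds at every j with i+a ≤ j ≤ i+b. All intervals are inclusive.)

2

Evaluate at each i in [0,4]:
  i=0: ✗ (fails at j=0)
  i=1: ✓ (all of [1,2])
  i=2: ✗ (fails at j=3)
  i=3: ✗ (fails at j=3)
  i=4: ✓ (all of [4,5])
Positions where it holds: {1, 4} → 2.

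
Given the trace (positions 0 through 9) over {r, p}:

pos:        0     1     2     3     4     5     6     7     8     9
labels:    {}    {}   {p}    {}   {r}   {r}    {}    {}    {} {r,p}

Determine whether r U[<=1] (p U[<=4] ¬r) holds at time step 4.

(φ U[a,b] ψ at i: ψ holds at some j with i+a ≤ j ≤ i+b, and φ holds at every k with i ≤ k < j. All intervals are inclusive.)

No

Need some j in [4,5] with (p U[<=4] ¬r), and r at every k in [4,j-1].
  j=4: (p U[<=4] ¬r) — fails.
  j=5: (p U[<=4] ¬r) — fails.
No j in the window works → until fails.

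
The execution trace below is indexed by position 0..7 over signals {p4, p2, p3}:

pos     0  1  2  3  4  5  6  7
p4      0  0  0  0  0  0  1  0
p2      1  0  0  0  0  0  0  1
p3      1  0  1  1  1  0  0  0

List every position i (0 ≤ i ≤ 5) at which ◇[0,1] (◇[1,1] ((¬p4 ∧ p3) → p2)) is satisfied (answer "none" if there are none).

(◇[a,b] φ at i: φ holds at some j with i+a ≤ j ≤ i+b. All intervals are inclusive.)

0, 3, 4, 5

Evaluate at each i in [0,5]:
  i=0: ✓ (witness j=0)
  i=1: ✗ (none in [1,2])
  i=2: ✗ (none in [2,3])
  i=3: ✓ (witness j=4)
  i=4: ✓ (witness j=4)
  i=5: ✓ (witness j=5)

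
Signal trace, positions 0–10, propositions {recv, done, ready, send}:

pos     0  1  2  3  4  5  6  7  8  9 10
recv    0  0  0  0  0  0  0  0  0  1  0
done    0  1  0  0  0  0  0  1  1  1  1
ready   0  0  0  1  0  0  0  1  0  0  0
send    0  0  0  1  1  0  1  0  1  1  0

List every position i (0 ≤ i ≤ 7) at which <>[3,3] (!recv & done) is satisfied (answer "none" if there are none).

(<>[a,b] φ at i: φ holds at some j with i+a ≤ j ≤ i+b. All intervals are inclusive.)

4, 5, 7

Evaluate at each i in [0,7]:
  i=0: ✗ (none in [3,3])
  i=1: ✗ (none in [4,4])
  i=2: ✗ (none in [5,5])
  i=3: ✗ (none in [6,6])
  i=4: ✓ (witness j=7)
  i=5: ✓ (witness j=8)
  i=6: ✗ (none in [9,9])
  i=7: ✓ (witness j=10)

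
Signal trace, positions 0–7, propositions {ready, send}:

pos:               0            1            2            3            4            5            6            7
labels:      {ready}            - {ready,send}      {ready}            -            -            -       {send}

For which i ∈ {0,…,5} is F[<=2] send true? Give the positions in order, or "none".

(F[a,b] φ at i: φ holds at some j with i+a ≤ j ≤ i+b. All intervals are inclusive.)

0, 1, 2, 5

Evaluate at each i in [0,5]:
  i=0: ✓ (witness j=2)
  i=1: ✓ (witness j=2)
  i=2: ✓ (witness j=2)
  i=3: ✗ (none in [3,5])
  i=4: ✗ (none in [4,6])
  i=5: ✓ (witness j=7)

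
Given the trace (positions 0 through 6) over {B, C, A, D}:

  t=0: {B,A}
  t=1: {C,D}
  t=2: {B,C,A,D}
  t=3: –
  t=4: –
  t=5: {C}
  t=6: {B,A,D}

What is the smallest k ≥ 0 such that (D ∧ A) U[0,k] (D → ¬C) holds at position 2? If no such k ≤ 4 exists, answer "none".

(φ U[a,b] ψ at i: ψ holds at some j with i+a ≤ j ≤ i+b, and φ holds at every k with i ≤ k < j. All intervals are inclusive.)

1

Need earliest j ≥ 2 with (D → ¬C), and (D ∧ A) at every k in [2,j-1].
  j=2: rhs fails.
  j=3: rhs holds; lhs holds on [2,2]. k = 1.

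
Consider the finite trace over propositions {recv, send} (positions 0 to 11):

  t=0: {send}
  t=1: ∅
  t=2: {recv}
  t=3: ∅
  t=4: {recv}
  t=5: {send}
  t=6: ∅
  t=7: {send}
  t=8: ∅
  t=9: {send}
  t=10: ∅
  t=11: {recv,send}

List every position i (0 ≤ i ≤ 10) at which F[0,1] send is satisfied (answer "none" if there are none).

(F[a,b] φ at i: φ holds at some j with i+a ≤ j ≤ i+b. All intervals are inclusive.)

Evaluate at each i in [0,10]:
  i=0: ✓ (witness j=0)
  i=1: ✗ (none in [1,2])
  i=2: ✗ (none in [2,3])
  i=3: ✗ (none in [3,4])
  i=4: ✓ (witness j=5)
  i=5: ✓ (witness j=5)
  i=6: ✓ (witness j=7)
  i=7: ✓ (witness j=7)
  i=8: ✓ (witness j=9)
  i=9: ✓ (witness j=9)
  i=10: ✓ (witness j=11)

0, 4, 5, 6, 7, 8, 9, 10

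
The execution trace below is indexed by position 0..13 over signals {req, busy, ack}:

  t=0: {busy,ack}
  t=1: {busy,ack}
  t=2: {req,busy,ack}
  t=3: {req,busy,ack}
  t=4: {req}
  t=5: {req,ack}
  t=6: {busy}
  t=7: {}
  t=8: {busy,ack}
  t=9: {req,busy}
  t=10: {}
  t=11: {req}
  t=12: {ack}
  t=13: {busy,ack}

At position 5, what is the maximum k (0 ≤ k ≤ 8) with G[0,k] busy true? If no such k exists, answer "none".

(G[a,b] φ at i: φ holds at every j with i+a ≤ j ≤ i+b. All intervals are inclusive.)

none

busy must hold from j=5 onward; find where it first fails.
  j=5: fails → no k works.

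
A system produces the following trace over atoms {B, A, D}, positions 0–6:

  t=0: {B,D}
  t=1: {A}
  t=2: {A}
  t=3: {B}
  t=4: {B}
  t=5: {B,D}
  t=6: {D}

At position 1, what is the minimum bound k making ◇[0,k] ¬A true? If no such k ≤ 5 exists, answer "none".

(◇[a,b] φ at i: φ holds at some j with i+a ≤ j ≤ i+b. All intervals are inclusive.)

2

Scan j = 1,2,… for ¬A:
  j=1: fails
  j=2: fails
  j=3: holds
First hit at j=3, so smallest k = 3-1 = 2.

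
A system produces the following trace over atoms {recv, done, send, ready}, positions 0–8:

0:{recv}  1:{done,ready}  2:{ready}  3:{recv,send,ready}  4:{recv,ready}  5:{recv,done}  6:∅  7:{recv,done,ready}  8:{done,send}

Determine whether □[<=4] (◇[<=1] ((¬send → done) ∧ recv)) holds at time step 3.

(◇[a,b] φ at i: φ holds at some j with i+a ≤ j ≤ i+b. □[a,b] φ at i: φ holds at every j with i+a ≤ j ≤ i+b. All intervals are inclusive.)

Yes

Check ◇[<=1] ((¬send → done) ∧ recv) at every j in [3,7]:
  j=3: holds (witness at 3)
  j=4: holds (witness at 5)
  j=5: holds (witness at 5)
  j=6: holds (witness at 7)
  j=7: holds (witness at 7)
All positions satisfy it → formula holds.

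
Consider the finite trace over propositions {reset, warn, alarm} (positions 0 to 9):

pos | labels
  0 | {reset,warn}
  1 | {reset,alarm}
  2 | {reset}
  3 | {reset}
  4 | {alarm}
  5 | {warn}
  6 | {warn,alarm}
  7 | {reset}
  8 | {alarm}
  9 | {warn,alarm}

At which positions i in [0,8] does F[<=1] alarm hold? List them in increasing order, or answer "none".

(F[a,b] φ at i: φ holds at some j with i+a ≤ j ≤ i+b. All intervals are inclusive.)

0, 1, 3, 4, 5, 6, 7, 8

Evaluate at each i in [0,8]:
  i=0: ✓ (witness j=1)
  i=1: ✓ (witness j=1)
  i=2: ✗ (none in [2,3])
  i=3: ✓ (witness j=4)
  i=4: ✓ (witness j=4)
  i=5: ✓ (witness j=6)
  i=6: ✓ (witness j=6)
  i=7: ✓ (witness j=8)
  i=8: ✓ (witness j=8)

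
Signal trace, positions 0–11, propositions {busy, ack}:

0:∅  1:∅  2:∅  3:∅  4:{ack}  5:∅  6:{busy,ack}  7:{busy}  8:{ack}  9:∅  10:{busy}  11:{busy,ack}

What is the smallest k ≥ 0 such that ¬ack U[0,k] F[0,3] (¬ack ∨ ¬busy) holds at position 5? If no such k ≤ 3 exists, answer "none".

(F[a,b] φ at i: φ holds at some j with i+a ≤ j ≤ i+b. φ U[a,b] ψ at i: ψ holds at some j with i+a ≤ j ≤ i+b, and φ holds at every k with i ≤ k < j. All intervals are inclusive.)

Need earliest j ≥ 5 with F[0,3] (¬ack ∨ ¬busy), and ¬ack at every k in [5,j-1].
  j=5: rhs holds (empty prefix). k = 0.

0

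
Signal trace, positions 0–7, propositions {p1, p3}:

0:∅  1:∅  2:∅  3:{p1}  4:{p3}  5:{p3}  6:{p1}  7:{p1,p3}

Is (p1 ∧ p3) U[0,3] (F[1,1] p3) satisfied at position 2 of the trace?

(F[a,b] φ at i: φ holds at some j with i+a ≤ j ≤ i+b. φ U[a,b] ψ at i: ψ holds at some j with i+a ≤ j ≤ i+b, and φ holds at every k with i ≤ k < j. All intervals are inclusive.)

Need some j in [2,5] with F[1,1] p3, and (p1 ∧ p3) at every k in [2,j-1].
  j=2: F[1,1] p3 — fails (none in [3,3]).
  j=3: F[1,1] p3 holds, but (p1 ∧ p3) fails at k=2 → not this j.
  j=4: F[1,1] p3 holds, but (p1 ∧ p3) fails at k=2 → not this j.
  j=5: F[1,1] p3 — fails (none in [6,6]).
No j in the window works → until fails.

Does not hold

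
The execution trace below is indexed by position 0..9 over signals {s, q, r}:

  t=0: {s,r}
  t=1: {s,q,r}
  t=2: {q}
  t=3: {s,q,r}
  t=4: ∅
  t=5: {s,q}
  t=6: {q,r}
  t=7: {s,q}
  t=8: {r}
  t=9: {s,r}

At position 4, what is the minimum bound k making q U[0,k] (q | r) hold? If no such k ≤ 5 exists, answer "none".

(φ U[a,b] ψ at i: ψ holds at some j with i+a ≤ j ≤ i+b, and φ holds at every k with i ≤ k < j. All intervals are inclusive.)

none

Need earliest j ≥ 4 with (q | r), and q at every k in [4,j-1].
  j=4: rhs fails.
  j=5: rhs holds but lhs fails at k=4.
  j=6: rhs holds but lhs fails at k=4.
  j=7: rhs holds but lhs fails at k=4.
  j=8: rhs holds but lhs fails at k=4.
  j=9: rhs holds but lhs fails at k=4.
No witness within the range → none.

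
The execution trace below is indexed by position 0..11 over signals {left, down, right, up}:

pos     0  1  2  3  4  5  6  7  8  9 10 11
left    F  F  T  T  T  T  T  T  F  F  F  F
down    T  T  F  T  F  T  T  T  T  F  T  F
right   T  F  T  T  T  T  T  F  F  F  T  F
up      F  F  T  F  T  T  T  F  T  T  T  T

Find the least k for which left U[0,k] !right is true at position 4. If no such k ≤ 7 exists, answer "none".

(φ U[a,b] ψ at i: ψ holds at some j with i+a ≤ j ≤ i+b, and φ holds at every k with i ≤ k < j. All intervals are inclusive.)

3

Need earliest j ≥ 4 with !right, and left at every k in [4,j-1].
  j=4: rhs fails.
  j=5: rhs fails.
  j=6: rhs fails.
  j=7: rhs holds; lhs holds on [4,6]. k = 3.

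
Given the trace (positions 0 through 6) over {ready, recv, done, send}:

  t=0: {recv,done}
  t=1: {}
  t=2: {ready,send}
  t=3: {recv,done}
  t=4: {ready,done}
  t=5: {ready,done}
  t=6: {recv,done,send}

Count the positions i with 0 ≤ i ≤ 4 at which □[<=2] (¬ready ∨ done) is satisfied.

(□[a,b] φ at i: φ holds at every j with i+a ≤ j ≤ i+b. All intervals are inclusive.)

2

Evaluate at each i in [0,4]:
  i=0: ✗ (fails at j=2)
  i=1: ✗ (fails at j=2)
  i=2: ✗ (fails at j=2)
  i=3: ✓ (all of [3,5])
  i=4: ✓ (all of [4,6])
Positions where it holds: {3, 4} → 2.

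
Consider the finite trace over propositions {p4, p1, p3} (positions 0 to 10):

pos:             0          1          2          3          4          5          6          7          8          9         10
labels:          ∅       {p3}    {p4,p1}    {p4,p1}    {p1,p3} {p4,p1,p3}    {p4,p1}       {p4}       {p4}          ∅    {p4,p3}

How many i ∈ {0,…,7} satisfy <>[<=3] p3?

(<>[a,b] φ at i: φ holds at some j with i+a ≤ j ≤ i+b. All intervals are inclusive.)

Evaluate at each i in [0,7]:
  i=0: ✓ (witness j=1)
  i=1: ✓ (witness j=1)
  i=2: ✓ (witness j=4)
  i=3: ✓ (witness j=4)
  i=4: ✓ (witness j=4)
  i=5: ✓ (witness j=5)
  i=6: ✗ (none in [6,9])
  i=7: ✓ (witness j=10)
Positions where it holds: {0, 1, 2, 3, 4, 5, 7} → 7.

7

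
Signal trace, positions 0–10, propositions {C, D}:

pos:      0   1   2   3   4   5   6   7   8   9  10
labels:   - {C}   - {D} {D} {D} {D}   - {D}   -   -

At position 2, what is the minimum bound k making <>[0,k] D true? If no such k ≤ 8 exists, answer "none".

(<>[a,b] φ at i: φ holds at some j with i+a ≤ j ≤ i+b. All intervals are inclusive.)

Scan j = 2,3,… for D:
  j=2: fails
  j=3: holds
First hit at j=3, so smallest k = 3-2 = 1.

1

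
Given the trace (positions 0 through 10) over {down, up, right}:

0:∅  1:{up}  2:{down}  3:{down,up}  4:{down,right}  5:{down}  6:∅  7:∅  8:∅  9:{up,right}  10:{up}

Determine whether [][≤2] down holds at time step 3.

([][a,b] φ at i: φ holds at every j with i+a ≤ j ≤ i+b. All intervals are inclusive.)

Check down at every j in [3,5]:
  j=3: true
  j=4: true
  j=5: true
All positions satisfy it → formula holds.

Holds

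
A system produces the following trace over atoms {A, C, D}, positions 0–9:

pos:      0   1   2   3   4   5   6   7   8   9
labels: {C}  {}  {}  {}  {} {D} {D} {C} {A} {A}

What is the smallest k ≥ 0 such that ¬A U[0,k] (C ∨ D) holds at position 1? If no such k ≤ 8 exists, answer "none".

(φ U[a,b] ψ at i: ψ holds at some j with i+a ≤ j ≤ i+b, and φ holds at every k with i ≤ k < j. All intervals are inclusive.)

Need earliest j ≥ 1 with (C ∨ D), and ¬A at every k in [1,j-1].
  j=1: rhs fails.
  j=2: rhs fails.
  j=3: rhs fails.
  j=4: rhs fails.
  j=5: rhs holds; lhs holds on [1,4]. k = 4.

4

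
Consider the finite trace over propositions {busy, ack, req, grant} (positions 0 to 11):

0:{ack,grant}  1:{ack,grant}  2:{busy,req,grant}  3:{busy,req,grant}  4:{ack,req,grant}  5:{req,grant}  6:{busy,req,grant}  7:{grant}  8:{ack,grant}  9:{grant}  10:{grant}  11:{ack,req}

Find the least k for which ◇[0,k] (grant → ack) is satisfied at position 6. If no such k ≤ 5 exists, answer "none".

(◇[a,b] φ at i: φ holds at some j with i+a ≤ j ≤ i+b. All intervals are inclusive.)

Scan j = 6,7,… for (grant → ack):
  j=6: fails
  j=7: fails
  j=8: holds
First hit at j=8, so smallest k = 8-6 = 2.

2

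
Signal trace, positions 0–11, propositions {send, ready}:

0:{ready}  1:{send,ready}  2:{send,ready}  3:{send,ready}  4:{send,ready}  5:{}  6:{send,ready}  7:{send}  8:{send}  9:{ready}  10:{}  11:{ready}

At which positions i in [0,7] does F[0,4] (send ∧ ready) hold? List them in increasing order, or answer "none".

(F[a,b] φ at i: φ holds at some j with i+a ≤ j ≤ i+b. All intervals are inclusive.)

0, 1, 2, 3, 4, 5, 6

Evaluate at each i in [0,7]:
  i=0: ✓ (witness j=1)
  i=1: ✓ (witness j=1)
  i=2: ✓ (witness j=2)
  i=3: ✓ (witness j=3)
  i=4: ✓ (witness j=4)
  i=5: ✓ (witness j=6)
  i=6: ✓ (witness j=6)
  i=7: ✗ (none in [7,11])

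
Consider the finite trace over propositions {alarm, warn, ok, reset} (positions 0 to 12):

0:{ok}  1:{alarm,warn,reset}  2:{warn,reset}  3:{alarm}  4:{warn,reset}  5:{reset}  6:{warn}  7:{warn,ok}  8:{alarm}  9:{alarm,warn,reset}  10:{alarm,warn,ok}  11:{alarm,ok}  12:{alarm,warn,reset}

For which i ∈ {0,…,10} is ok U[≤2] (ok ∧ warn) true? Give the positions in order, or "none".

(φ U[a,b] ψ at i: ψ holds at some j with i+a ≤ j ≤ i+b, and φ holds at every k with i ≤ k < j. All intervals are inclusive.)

7, 10

Evaluate at each i in [0,10]:
  i=0: ✗ (no rhs in [0,2])
  i=1: ✗ (no rhs in [1,3])
  i=2: ✗ (no rhs in [2,4])
  i=3: ✗ (no rhs in [3,5])
  i=4: ✗ (no rhs in [4,6])
  i=5: ✗ (lhs fails at k=5 before rhs at j=7)
  i=6: ✗ (lhs fails at k=6 before rhs at j=7)
  i=7: ✓ (rhs at j=7)
  i=8: ✗ (lhs fails at k=8 before rhs at j=10)
  i=9: ✗ (lhs fails at k=9 before rhs at j=10)
  i=10: ✓ (rhs at j=10)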